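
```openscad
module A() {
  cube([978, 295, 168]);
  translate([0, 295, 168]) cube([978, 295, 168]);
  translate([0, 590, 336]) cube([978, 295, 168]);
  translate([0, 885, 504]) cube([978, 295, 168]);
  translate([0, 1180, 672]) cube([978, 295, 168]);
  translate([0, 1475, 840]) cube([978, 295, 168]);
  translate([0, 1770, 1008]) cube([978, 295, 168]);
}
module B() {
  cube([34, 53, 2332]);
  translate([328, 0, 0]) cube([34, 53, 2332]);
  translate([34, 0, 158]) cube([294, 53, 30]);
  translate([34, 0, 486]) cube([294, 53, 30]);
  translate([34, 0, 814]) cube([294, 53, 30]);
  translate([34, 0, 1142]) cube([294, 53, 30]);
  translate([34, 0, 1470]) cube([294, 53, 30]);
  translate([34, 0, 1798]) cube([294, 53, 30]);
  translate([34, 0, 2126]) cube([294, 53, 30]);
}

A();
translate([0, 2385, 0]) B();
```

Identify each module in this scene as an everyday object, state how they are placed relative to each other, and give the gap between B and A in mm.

A is a staircase. B is a ladder. The ladder is on the floor beside the staircase on its +y side. The gap between the ladder and the staircase is 320 mm.

The ladder's nearest face is 320 mm from the staircase's +y face.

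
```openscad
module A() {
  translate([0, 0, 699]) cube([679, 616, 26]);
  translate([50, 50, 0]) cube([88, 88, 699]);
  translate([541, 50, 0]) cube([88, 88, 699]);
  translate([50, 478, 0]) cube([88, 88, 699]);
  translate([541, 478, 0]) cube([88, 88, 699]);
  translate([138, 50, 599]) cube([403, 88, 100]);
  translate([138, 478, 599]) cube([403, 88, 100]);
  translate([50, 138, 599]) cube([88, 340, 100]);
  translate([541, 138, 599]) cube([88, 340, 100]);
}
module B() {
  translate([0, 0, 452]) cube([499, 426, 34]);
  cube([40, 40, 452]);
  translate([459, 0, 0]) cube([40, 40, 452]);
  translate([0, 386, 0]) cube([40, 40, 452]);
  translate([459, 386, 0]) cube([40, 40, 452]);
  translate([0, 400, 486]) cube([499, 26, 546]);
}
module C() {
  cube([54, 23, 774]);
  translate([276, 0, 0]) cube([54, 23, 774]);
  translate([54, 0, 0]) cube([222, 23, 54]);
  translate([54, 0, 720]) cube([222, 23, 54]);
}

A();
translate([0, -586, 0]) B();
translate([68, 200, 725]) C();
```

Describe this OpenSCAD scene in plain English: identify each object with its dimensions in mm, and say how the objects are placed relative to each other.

A is a table: top 679 mm (x) × 616 mm (y), 26 mm thick, upper face at z = 725 mm, on four 88×88 mm square legs, each inset 50 mm from the nearest pair of top edges, running from z = 0 to the bottom of the top. Four apron rails, 88 mm thick and 100 mm tall, run between adjacent legs with their top edges flush with the underside of the top and their outer faces flush with the legs' outer faces.

B is a chair: 499×426 mm seat, 34 mm thick, top at z = 486 mm, on four 40 mm square corner legs flush with the seat edges. A 26 mm thick backrest slab spans the full seat width, extending 546 mm above the seat top, its back face flush with the seat's +y edge.

C is a rectangular picture frame lying in the x–z plane (depth along y). The opening is 222 mm wide (x) by 666 mm tall (z), surrounded by a border 54 mm wide on all four sides. The frame is 23 mm deep and is made of two full-height vertical stiles with two horizontal rails fitted between them.

The chair is on the floor beside the table on its −y side. The picture frame is on top of the table.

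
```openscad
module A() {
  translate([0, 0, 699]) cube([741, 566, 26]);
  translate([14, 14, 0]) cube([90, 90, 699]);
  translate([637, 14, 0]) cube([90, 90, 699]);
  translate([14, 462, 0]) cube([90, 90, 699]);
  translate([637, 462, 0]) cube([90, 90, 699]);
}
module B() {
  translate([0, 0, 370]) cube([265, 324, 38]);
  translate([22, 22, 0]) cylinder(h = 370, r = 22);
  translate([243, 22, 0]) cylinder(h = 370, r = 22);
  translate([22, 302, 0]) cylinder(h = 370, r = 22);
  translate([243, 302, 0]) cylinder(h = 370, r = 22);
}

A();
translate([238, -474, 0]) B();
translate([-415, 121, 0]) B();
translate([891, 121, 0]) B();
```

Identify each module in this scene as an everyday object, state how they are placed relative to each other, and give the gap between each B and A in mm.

Each stool's nearest face is 150 mm from the table's bounding box.

A is a table. B is a stool. Three stools sit around the table at the −y, −x, +x sides. The gap between each stool and the table is 150 mm.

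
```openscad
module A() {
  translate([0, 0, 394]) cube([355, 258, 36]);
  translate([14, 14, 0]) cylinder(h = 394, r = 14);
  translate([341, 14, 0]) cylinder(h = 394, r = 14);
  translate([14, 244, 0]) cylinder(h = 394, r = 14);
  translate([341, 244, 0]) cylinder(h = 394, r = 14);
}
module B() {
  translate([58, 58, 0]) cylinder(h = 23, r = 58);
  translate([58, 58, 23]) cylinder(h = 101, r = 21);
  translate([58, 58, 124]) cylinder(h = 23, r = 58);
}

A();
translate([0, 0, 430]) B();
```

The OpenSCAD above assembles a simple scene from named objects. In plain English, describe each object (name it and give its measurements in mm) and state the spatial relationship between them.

A is a simple wooden stool: a rectangular seat 355 mm (x) by 258 mm (y), 36 mm thick, top face at z = 430 mm, on four round legs, each 28 mm in diameter. The legs rest on z = 0, each leg's axis is inset half a diameter from the nearest pair of seat edges (so the leg's bounding box is flush with the corner).

B is a spool: two coaxial disc flanges of radius 58 mm and thickness 23 mm, joined by a core cylinder of radius 21 mm and height 101 mm. The lower flange rests on z = 0 and the three cylinders share a vertical axis.

The spool is on top of the stool.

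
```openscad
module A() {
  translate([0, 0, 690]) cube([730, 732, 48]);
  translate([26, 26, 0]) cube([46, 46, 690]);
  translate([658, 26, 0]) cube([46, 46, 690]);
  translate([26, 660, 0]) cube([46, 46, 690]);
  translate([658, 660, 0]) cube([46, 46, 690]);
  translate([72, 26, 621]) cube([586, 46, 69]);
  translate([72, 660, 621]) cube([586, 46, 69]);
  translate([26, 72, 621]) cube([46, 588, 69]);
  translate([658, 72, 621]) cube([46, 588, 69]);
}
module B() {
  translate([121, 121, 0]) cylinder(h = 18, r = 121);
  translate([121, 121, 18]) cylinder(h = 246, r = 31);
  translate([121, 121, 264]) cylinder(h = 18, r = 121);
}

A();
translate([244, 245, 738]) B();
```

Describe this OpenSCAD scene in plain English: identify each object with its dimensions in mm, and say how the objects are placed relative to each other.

A is a table: top 730 mm (x) × 732 mm (y), 48 mm thick, upper face at z = 738 mm, on four 46×46 mm square legs, each inset 26 mm from the nearest pair of top edges, running from z = 0 to the bottom of the top. Four apron rails, 46 mm thick and 69 mm tall, run between adjacent legs with their top edges flush with the underside of the top and their outer faces flush with the legs' outer faces.

B is a spool: two coaxial disc flanges of radius 121 mm and thickness 18 mm, joined by a core cylinder of radius 31 mm and height 246 mm. The lower flange rests on z = 0 and the three cylinders share a vertical axis.

The spool is on top of the table, centred.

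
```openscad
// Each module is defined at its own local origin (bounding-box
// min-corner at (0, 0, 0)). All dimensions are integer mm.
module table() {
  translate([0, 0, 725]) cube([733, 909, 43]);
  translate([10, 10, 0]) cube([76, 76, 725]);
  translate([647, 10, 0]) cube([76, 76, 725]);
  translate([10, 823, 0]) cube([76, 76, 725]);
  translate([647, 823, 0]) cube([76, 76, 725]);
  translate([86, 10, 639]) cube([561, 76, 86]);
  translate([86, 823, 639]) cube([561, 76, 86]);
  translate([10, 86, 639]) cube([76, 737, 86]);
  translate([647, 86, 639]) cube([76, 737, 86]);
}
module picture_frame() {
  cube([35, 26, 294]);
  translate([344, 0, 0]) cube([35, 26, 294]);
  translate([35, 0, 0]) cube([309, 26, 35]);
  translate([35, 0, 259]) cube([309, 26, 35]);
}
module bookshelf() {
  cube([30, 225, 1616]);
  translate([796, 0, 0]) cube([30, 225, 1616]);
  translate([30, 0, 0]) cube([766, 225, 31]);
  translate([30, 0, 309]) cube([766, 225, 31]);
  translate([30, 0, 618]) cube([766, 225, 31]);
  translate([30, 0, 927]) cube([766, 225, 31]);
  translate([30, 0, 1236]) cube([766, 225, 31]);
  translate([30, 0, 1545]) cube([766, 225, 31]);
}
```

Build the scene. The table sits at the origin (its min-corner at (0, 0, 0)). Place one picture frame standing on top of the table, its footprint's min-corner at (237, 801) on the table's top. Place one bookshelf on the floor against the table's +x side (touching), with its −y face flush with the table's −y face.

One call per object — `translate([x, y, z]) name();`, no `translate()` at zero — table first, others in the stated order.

table();
translate([237, 801, 768]) picture_frame();
translate([733, 0, 0]) bookshelf();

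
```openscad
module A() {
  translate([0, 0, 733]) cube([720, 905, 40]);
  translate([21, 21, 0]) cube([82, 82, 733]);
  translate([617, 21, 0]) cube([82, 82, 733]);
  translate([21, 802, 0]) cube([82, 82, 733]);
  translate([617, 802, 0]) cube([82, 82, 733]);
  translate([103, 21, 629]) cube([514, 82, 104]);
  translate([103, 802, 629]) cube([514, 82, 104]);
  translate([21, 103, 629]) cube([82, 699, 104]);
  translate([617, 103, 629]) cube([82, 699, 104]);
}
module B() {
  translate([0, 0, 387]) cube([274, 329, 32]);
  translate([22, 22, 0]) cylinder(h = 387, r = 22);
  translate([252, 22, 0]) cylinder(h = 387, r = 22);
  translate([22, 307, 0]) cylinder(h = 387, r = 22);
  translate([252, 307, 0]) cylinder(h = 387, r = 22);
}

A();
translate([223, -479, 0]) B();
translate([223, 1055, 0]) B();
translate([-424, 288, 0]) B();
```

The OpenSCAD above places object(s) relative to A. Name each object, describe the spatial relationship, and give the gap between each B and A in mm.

A is a table. B is a stool. Three stools sit around the table at the −y, +y, −x sides. The gap between each stool and the table is 150 mm.

Each stool's nearest face is 150 mm from the table's bounding box.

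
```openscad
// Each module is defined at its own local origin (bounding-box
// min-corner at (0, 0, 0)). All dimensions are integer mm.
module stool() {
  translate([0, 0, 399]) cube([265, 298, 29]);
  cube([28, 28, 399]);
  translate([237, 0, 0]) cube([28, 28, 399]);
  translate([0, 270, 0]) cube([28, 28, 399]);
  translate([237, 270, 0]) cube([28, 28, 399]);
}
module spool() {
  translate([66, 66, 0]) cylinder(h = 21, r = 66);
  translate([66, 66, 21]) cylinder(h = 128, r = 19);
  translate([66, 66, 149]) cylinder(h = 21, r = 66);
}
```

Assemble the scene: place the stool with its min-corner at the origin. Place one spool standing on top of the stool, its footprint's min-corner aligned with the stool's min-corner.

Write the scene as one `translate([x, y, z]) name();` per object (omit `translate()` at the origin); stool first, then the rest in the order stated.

stool();
translate([0, 0, 428]) spool();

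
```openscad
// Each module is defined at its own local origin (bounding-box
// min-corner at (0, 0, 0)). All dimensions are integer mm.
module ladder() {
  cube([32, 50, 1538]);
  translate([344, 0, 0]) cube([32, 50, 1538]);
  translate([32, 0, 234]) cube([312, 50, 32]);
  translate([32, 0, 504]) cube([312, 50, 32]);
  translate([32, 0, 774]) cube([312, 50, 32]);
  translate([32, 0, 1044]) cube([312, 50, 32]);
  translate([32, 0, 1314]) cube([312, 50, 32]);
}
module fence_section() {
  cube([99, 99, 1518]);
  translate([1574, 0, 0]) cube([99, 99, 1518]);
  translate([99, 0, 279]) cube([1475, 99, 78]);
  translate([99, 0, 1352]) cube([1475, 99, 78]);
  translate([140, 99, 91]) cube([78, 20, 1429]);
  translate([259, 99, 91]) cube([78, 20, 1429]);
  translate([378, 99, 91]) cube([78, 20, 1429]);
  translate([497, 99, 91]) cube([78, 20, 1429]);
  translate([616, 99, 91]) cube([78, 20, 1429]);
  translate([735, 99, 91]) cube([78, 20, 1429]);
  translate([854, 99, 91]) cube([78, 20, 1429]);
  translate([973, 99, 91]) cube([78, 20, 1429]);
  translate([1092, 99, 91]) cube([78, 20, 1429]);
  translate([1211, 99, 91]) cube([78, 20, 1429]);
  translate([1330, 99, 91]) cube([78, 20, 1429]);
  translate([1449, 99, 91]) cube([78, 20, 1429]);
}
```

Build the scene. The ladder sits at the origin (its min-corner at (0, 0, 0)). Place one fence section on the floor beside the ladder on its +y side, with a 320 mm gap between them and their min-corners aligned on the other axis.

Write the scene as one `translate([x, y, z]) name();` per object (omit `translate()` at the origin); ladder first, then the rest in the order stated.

ladder();
translate([0, 370, 0]) fence_section();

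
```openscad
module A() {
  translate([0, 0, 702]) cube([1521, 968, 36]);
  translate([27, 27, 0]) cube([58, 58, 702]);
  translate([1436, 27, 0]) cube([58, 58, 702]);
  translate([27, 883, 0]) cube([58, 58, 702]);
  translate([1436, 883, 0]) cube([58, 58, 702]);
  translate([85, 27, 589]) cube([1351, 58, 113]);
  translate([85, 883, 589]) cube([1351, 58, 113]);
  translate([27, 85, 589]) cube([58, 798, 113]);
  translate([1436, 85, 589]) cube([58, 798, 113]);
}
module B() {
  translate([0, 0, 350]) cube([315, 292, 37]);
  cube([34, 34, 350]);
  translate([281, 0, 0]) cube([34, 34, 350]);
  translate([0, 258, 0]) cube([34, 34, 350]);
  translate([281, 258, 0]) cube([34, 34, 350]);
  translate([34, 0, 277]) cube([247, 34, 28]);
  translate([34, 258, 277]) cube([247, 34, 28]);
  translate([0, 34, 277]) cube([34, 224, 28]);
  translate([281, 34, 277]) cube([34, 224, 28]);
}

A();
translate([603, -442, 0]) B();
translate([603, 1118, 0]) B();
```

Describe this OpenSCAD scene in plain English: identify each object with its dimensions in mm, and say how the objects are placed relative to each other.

A is a table: top 1521 mm (x) × 968 mm (y), 36 mm thick, upper face at z = 738 mm, on four 58×58 mm square legs, each inset 27 mm from the nearest pair of top edges, running from z = 0 to the bottom of the top. Four apron rails, 58 mm thick and 113 mm tall, run between adjacent legs with their top edges flush with the underside of the top and their outer faces flush with the legs' outer faces.

B is a simple wooden stool: a rectangular seat 315 mm (x) by 292 mm (y), 37 mm thick, top face at z = 387 mm, on four square legs, each 34×34 mm in cross-section. The legs rest on z = 0, each flush with a corner of the seat. Four stretchers, 34 mm wide and 28 mm tall, connect adjacent legs with their undersides at z = 277 mm, each running between the inner faces of the legs it joins and aligned with the legs' outer faces on the other axis.

Two stools sit around the table at the −y, +y sides.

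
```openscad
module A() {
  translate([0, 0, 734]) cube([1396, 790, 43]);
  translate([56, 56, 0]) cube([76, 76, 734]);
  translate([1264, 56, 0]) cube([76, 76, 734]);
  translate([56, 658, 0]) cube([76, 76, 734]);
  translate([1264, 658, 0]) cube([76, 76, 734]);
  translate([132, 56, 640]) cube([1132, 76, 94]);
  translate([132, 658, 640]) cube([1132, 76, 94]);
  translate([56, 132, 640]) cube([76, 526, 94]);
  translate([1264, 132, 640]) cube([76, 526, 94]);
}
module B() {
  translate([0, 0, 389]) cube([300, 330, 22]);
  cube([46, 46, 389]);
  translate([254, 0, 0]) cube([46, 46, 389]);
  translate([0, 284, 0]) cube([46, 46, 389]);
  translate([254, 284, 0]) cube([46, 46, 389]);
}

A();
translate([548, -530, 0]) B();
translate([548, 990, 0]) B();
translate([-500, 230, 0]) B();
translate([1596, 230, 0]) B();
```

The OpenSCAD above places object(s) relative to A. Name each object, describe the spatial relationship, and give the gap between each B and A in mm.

A is a table. B is a stool. Four stools sit around the table at the −y, +y, −x, +x sides. The gap between each stool and the table is 200 mm.

Each stool's nearest face is 200 mm from the table's bounding box.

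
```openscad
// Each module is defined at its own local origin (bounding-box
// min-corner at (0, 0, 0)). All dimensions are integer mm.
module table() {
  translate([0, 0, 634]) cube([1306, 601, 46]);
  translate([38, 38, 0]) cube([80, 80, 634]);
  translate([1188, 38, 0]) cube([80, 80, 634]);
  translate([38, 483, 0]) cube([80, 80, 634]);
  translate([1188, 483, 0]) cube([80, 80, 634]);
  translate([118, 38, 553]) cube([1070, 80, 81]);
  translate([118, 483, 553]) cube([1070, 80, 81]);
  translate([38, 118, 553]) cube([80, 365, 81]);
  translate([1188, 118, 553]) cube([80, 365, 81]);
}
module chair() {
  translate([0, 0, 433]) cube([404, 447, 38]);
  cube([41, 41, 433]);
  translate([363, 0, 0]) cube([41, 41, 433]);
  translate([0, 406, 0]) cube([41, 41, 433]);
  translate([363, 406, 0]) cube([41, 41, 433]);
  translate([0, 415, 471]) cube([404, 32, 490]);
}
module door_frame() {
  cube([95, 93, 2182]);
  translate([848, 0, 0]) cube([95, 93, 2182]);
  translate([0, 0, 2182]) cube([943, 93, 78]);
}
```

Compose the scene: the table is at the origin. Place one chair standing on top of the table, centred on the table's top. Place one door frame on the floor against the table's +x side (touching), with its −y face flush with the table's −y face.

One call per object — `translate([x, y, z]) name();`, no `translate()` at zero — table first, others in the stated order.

table();
translate([451, 77, 680]) chair();
translate([1306, 0, 0]) door_frame();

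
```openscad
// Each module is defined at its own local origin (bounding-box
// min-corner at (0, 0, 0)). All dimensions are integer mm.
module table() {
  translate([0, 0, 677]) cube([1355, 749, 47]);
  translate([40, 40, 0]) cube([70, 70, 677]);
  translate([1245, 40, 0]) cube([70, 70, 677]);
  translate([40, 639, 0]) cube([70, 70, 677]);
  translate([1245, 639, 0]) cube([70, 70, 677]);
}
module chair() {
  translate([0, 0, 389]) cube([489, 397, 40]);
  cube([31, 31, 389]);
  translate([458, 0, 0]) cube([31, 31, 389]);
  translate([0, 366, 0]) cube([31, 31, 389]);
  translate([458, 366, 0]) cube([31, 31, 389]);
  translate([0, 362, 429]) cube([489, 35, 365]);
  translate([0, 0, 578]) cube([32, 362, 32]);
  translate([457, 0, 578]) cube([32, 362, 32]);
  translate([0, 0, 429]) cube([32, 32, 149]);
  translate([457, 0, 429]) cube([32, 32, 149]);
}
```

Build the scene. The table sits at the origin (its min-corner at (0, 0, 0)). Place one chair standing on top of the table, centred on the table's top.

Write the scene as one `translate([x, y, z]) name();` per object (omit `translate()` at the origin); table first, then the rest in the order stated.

table();
translate([433, 176, 724]) chair();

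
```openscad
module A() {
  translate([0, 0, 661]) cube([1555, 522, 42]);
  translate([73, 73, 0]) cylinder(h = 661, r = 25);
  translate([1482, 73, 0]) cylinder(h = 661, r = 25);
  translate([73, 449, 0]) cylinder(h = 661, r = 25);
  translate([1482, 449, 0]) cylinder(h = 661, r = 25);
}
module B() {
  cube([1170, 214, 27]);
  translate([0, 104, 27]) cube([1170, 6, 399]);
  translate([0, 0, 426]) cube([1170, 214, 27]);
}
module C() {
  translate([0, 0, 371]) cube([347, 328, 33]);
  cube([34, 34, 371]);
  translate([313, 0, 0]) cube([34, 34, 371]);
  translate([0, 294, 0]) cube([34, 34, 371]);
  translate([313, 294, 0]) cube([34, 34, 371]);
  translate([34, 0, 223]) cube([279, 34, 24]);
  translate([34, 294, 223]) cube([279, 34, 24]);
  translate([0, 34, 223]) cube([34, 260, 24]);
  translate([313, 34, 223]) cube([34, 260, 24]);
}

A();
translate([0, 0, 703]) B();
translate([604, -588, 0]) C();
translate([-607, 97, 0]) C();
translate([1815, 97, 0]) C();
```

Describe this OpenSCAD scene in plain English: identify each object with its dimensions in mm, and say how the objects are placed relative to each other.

A is a table: top 1555 mm (x) × 522 mm (y), 42 mm thick, upper face at z = 703 mm, on four round legs of 50 mm diameter, each leg's bounding box inset 48 mm from the nearest pair of top edges, running from z = 0 to the bottom of the top.

B is an I-beam lying along x, 1170 mm long. Overall section height 453 mm. Two flanges 214 mm wide (y) and 27 mm thick, one on the floor and one at the top; a web 6 mm thick runs between them, centred on the flange width.

C is a simple wooden stool: a rectangular seat 347 mm (x) by 328 mm (y), 33 mm thick, top face at z = 404 mm, on four square legs, each 34×34 mm in cross-section. The legs rest on z = 0, each flush with a corner of the seat. Four stretchers, 34 mm wide and 24 mm tall, connect adjacent legs with their undersides at z = 223 mm, each running between the inner faces of the legs it joins and aligned with the legs' outer faces on the other axis.

The I-beam is on top of the table. Three stools sit around the table at the −y, −x, +x sides.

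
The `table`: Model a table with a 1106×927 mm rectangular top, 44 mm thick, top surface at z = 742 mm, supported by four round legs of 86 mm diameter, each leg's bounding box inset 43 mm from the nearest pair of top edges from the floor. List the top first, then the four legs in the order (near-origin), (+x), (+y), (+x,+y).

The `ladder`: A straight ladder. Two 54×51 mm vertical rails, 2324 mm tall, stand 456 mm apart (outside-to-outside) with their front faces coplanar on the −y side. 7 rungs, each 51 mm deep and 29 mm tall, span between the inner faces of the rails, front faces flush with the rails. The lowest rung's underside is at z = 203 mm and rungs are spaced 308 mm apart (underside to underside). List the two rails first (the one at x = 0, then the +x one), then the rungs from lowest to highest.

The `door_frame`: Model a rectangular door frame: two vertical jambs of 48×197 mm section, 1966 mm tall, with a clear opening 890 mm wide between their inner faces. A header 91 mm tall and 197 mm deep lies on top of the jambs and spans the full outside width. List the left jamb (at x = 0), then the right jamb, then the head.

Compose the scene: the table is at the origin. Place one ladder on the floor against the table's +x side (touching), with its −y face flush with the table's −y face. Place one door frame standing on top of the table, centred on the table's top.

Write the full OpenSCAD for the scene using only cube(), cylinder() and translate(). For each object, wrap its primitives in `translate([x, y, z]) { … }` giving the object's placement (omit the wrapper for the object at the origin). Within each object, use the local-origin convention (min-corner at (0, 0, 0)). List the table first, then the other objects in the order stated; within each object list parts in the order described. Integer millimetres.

translate([0, 0, 698]) cube([1106, 927, 44]);
translate([86, 86, 0]) cylinder(h = 698, r = 43);
translate([1020, 86, 0]) cylinder(h = 698, r = 43);
translate([86, 841, 0]) cylinder(h = 698, r = 43);
translate([1020, 841, 0]) cylinder(h = 698, r = 43);
translate([1106, 0, 0]) {
  cube([54, 51, 2324]);
  translate([402, 0, 0]) cube([54, 51, 2324]);
  translate([54, 0, 203]) cube([348, 51, 29]);
  translate([54, 0, 511]) cube([348, 51, 29]);
  translate([54, 0, 819]) cube([348, 51, 29]);
  translate([54, 0, 1127]) cube([348, 51, 29]);
  translate([54, 0, 1435]) cube([348, 51, 29]);
  translate([54, 0, 1743]) cube([348, 51, 29]);
  translate([54, 0, 2051]) cube([348, 51, 29]);
}
translate([60, 365, 742]) {
  cube([48, 197, 1966]);
  translate([938, 0, 0]) cube([48, 197, 1966]);
  translate([0, 0, 1966]) cube([986, 197, 91]);
}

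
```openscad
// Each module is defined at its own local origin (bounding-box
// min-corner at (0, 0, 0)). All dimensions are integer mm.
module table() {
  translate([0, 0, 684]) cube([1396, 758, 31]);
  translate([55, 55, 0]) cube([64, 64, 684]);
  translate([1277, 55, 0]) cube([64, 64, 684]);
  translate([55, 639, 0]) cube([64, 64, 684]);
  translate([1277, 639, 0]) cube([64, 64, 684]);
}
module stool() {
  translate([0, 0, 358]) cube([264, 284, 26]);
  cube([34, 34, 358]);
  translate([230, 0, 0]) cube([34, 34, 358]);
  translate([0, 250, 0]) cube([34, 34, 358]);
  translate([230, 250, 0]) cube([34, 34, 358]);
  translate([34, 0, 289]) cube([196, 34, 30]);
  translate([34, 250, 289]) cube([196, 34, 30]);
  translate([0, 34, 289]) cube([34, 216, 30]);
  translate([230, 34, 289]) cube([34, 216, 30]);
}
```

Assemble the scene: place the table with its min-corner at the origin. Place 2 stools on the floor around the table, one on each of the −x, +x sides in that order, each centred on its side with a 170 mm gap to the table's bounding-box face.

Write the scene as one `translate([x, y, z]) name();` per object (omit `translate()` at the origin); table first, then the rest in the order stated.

table();
translate([-434, 237, 0]) stool();
translate([1566, 237, 0]) stool();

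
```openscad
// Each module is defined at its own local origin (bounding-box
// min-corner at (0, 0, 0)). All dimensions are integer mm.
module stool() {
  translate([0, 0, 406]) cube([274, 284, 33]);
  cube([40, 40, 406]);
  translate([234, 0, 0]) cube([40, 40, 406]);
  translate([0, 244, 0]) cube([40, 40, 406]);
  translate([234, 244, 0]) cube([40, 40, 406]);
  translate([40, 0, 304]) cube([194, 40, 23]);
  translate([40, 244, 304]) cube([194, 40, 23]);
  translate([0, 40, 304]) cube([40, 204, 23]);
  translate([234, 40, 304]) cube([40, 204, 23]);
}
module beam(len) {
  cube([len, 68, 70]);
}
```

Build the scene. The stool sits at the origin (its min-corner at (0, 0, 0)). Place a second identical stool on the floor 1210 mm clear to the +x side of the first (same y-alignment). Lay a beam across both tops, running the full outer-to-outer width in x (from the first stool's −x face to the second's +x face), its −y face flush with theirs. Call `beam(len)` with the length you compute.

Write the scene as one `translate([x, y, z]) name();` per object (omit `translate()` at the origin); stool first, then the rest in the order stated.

stool();
translate([1484, 0, 0]) stool();
translate([0, 0, 439]) beam(1758);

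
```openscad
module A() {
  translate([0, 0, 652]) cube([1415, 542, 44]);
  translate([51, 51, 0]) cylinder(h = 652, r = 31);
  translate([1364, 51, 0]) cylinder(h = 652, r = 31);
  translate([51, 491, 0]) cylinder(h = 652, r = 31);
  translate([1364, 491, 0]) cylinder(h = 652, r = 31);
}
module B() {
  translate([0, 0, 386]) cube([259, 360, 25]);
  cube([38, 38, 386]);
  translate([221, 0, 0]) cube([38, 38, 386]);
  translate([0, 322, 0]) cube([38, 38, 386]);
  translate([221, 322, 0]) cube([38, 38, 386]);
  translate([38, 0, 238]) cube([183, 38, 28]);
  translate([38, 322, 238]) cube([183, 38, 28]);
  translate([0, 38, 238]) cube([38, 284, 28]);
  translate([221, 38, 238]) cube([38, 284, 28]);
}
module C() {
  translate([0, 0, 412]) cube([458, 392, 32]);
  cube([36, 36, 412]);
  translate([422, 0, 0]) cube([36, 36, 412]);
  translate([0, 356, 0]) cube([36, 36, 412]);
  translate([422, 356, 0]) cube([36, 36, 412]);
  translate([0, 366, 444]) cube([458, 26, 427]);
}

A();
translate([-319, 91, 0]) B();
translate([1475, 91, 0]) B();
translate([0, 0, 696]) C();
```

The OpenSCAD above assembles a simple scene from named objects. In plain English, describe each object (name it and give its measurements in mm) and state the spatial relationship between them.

A is a rectangular dining table. The top is 1415×542×44 mm with its upper surface at z = 696 mm. It stands on four round legs of 62 mm diameter, each leg's bounding box inset 20 mm from the nearest pair of top edges, running from the floor to the underside of the top.

B is a simple wooden stool: a rectangular seat 259 mm (x) by 360 mm (y), 25 mm thick, top face at z = 411 mm, on four square legs, each 38×38 mm in cross-section. The legs rest on z = 0, each flush with a corner of the seat. Four stretchers, 38 mm wide and 28 mm tall, connect adjacent legs with their undersides at z = 238 mm, each running between the inner faces of the legs it joins and aligned with the legs' outer faces on the other axis.

C is a chair. The seat is a 458×392×32 mm slab with its top at z = 444 mm, on four 36×36 mm corner legs (flush with the seat edges, standing on z = 0). A flat backrest 26 mm thick, 427 mm tall, spans the full seat width and rises from the seat top along its +y edge, rear face flush with the rear of the seat.

Two stools sit around the table at the −x, +x sides. The chair is on top of the table.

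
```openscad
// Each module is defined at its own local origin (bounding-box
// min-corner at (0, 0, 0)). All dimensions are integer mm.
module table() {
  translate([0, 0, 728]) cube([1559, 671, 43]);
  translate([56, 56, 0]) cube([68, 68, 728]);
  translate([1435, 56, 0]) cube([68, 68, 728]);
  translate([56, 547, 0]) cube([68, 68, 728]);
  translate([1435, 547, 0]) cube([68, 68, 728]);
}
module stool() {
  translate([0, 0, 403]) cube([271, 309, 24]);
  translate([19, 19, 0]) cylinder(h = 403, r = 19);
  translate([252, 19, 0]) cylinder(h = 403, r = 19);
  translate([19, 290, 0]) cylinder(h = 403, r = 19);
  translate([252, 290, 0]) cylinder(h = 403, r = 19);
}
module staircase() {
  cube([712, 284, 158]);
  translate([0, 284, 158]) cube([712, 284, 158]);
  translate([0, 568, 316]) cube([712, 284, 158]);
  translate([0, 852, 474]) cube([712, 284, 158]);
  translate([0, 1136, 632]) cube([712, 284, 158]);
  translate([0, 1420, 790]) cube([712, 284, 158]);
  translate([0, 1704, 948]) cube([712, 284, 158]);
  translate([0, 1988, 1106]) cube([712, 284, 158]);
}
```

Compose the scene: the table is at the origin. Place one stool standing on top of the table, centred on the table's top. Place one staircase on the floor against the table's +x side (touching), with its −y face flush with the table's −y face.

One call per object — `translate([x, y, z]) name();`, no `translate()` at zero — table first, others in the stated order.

table();
translate([644, 181, 771]) stool();
translate([1559, 0, 0]) staircase();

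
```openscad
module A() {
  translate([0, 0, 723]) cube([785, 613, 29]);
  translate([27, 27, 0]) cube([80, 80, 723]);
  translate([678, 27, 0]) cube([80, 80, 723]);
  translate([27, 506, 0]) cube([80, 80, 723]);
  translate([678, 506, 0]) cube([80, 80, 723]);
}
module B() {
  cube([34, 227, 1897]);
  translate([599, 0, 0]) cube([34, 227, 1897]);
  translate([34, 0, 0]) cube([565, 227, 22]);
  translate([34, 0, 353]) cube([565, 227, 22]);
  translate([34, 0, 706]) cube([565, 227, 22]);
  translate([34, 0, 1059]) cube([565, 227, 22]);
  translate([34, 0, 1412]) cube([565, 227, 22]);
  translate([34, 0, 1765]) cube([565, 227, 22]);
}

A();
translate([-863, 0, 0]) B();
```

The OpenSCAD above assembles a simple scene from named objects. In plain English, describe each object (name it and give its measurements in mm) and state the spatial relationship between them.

A is a table: top 785 mm (x) × 613 mm (y), 29 mm thick, upper face at z = 752 mm, on four 80×80 mm square legs, each inset 27 mm from the nearest pair of top edges, running from z = 0 to the bottom of the top.

B is an open bookshelf. Two side panels, each 34 mm thick, 227 mm deep and 1897 mm tall, stand 633 mm apart (outside-to-outside). Between them sit 6 shelves, each 22 mm thick and 227 mm deep, spanning the full gap between the sides. The bottom shelf rests on the floor (its underside at z = 0) and the clear gap between one shelf's top and the next shelf's underside is 331 mm.

The bookshelf is on the floor beside the table on its −x side.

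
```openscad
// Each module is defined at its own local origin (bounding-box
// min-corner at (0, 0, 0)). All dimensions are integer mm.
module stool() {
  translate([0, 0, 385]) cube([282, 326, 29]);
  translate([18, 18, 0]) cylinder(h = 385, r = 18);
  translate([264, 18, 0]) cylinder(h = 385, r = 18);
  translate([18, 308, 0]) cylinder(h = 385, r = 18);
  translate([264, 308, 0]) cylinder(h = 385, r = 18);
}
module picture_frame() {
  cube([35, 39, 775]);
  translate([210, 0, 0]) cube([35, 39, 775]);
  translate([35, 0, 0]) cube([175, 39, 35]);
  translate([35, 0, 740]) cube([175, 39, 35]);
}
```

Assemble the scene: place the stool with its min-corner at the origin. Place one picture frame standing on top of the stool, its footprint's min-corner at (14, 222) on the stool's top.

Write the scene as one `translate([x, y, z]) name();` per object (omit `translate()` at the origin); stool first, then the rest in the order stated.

stool();
translate([14, 222, 414]) picture_frame();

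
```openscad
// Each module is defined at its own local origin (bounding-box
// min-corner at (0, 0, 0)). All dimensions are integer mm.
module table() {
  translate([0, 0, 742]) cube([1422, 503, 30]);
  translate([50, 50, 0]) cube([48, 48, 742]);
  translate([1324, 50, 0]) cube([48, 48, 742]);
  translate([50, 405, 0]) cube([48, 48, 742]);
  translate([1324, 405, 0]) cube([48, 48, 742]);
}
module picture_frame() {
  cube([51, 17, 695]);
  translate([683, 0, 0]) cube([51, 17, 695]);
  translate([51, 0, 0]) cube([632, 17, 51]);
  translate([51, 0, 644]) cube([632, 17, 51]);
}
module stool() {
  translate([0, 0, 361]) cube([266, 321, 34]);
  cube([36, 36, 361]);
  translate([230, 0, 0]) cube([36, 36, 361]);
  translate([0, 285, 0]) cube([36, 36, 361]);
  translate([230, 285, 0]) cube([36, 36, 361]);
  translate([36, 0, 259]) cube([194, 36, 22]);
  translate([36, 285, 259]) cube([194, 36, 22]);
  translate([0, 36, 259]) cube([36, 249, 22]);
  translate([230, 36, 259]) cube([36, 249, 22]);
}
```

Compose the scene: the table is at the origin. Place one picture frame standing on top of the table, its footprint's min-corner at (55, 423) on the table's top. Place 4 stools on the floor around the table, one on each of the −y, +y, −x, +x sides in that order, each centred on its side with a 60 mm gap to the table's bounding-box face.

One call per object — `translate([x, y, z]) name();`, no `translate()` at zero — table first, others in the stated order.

table();
translate([55, 423, 772]) picture_frame();
translate([578, -381, 0]) stool();
translate([578, 563, 0]) stool();
translate([-326, 91, 0]) stool();
translate([1482, 91, 0]) stool();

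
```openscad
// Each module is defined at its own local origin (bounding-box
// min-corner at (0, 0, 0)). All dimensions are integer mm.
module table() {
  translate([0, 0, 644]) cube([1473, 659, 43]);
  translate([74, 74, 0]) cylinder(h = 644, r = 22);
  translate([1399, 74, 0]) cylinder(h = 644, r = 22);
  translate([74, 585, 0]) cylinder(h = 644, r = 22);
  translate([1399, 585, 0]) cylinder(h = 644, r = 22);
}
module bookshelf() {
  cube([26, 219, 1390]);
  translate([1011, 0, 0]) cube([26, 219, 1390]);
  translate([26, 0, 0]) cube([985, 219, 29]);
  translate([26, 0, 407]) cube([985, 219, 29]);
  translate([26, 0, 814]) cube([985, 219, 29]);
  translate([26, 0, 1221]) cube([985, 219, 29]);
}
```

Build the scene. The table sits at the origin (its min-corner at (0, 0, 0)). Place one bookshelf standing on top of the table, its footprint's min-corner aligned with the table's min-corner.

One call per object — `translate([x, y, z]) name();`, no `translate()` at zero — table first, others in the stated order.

table();
translate([0, 0, 687]) bookshelf();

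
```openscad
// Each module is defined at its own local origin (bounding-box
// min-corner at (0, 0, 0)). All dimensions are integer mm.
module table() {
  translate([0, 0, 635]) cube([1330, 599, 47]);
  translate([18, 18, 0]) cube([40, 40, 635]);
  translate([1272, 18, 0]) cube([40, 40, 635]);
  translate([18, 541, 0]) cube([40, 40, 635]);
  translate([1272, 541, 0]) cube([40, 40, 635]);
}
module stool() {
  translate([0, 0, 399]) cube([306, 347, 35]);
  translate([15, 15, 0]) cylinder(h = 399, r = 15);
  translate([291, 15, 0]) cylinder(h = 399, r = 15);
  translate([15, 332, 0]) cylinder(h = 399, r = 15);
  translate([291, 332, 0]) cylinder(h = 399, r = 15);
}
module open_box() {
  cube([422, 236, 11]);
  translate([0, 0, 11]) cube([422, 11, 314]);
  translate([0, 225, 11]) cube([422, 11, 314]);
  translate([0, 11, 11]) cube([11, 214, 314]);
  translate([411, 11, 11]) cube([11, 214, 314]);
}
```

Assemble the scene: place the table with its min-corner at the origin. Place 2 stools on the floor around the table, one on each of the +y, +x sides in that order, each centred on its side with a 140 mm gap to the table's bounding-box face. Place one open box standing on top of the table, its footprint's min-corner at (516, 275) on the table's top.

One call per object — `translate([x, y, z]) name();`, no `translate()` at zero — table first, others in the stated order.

table();
translate([512, 739, 0]) stool();
translate([1470, 126, 0]) stool();
translate([516, 275, 682]) open_box();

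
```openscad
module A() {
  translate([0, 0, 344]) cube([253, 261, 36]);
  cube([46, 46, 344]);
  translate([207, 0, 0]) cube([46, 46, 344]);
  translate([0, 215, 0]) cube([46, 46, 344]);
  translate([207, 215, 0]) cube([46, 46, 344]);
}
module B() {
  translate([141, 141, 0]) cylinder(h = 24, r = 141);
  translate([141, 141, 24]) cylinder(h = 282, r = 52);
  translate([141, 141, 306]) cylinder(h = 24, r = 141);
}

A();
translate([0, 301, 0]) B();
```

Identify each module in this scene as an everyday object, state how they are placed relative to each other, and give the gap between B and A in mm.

The spool's nearest face is 40 mm from the stool's +y face.

A is a stool. B is a spool. The spool is on the floor beside the stool on its +y side. The gap between the spool and the stool is 40 mm.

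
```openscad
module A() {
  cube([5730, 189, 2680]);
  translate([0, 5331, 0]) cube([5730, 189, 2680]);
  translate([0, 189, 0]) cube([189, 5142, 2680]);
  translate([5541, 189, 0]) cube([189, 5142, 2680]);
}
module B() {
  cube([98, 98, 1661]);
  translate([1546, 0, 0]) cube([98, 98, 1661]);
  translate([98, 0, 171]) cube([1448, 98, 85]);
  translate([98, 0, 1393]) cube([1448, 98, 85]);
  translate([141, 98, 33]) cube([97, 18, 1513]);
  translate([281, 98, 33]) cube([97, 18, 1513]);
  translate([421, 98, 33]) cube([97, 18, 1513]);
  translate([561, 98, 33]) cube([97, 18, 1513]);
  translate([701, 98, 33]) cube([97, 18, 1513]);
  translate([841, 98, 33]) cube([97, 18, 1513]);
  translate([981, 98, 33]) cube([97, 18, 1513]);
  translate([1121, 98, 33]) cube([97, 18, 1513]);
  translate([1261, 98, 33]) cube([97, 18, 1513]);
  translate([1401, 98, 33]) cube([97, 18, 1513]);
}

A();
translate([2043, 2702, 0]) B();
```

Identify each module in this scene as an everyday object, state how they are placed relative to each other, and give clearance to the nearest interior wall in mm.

A is a house frame. B is a fence section. The fence section sits inside the house frame, centred. The clearance to the nearest interior wall is 1854 mm.

Clearances: x = 1854, y = 2513; minimum 1854 mm.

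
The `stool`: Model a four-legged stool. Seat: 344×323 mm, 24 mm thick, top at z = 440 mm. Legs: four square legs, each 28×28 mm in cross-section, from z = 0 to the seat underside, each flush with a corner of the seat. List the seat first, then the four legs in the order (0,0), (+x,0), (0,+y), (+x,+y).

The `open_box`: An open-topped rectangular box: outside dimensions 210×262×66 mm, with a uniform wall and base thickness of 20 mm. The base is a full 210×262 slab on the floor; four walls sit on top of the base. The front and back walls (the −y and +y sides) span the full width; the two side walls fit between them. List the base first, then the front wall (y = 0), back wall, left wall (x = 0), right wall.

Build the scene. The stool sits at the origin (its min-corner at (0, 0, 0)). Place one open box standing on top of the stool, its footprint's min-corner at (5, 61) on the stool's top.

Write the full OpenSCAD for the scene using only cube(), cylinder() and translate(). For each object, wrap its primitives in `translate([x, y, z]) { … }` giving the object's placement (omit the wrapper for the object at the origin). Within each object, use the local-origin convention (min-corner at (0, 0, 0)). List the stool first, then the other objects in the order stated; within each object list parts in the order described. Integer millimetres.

translate([0, 0, 416]) cube([344, 323, 24]);
cube([28, 28, 416]);
translate([316, 0, 0]) cube([28, 28, 416]);
translate([0, 295, 0]) cube([28, 28, 416]);
translate([316, 295, 0]) cube([28, 28, 416]);
translate([5, 61, 440]) {
  cube([210, 262, 20]);
  translate([0, 0, 20]) cube([210, 20, 46]);
  translate([0, 242, 20]) cube([210, 20, 46]);
  translate([0, 20, 20]) cube([20, 222, 46]);
  translate([190, 20, 20]) cube([20, 222, 46]);
}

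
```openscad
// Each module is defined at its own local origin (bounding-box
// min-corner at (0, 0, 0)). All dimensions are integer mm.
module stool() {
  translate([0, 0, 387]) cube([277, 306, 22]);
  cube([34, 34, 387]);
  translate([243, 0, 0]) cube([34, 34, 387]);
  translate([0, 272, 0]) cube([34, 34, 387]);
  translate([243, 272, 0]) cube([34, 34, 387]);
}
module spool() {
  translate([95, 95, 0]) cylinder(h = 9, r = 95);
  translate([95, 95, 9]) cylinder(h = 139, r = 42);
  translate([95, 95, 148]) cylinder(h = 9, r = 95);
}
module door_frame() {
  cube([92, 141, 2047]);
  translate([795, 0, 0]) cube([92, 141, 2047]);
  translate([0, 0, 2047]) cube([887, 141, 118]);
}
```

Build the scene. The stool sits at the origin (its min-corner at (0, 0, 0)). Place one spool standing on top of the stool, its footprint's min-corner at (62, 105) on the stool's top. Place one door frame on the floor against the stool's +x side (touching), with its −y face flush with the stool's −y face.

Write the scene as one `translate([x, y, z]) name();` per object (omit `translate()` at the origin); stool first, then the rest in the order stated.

stool();
translate([62, 105, 409]) spool();
translate([277, 0, 0]) door_frame();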